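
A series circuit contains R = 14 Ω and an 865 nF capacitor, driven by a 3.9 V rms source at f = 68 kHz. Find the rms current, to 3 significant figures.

274 mA

ω = 2πf = 427300 rad/s
X_C = 1/(ωC) = 2.71 Ω
Z = 14.0 − j2.71 Ω
|Z| = √(14.0² + 2.71²) = 14.3 Ω
I = V/|Z| = 3.9/14.3 = 274 mA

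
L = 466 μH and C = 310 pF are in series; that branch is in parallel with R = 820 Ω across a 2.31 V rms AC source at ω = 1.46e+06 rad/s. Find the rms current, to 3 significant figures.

3.20 mA

X_L = ωL = 680 Ω
X_C = 1/(ωC) = 2210 Ω
Branch 1: Z₁ = R = 820 Ω
Branch 2 (series LC): Z₂ = j(X_L − X_C) = −j1530 Ω
Parallel: Z = Z₁Z₂/(Z₁+Z₂), |Z| = 723 Ω, ∠Z = -28.2°
I = V/|Z| = 2.31/723 = 3.20 mA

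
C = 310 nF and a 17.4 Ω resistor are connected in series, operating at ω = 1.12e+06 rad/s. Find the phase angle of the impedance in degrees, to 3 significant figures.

-9.40°

X_C = 1/(ωC) = 2.88 Ω
Z = 17.4 − j2.88 Ω
|Z| = √(17.4² + 2.88²) = 17.6 Ω
∠Z = arctan(-2.88/17.4) = -9.40°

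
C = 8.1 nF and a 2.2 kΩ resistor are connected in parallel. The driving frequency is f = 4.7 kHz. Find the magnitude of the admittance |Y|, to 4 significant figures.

513.6 μS

ω = 2πf = 29530 rad/s
X_C = 1/(ωC) = 4181 Ω
Parallel: admittances add. Y = 1/R + jωC
Y = (0.0004545 + j0.0002392) S
|Y| = 0.0005136 S → |Z| = 1/|Y| = 1947 Ω, ∠Z = −∠Y = -27.76°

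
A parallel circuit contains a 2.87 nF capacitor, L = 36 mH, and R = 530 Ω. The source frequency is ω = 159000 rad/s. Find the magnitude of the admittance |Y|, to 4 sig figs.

X_L = ωL = 5724 Ω
X_C = 1/(ωC) = 2191 Ω
Parallel: admittances add. Y = 1/R + 1/(jωL) + jωC
Y = (0.001887 + j0.0002816) S
|Y| = 0.001908 S → |Z| = 1/|Y| = 524.2 Ω, ∠Z = −∠Y = -8.489°

1.908 mS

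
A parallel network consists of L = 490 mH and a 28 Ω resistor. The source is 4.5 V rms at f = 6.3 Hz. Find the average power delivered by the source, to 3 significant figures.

ω = 2πf = 39.58 rad/s
X_L = ωL = 19.4 Ω
Parallel: admittances add. Y = 1/R + 1/(jωL)
Y = (0.0357 − j0.0516) S
|Y| = 0.0627 S → |Z| = 1/|Y| = 15.9 Ω, ∠Z = −∠Y = 55.3°
I = V/|Z| = 282 mA
P = VI cos φ = 4.5 × 0.282 × cos(55.3°) = 723 mW

723 mW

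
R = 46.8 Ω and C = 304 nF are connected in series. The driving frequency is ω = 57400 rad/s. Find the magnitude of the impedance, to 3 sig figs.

X_C = 1/(ωC) = 57.3 Ω
Z = 46.8 − j57.3 Ω
|Z| = √(46.8² + 57.3²) = 74.0 Ω

74.0 Ω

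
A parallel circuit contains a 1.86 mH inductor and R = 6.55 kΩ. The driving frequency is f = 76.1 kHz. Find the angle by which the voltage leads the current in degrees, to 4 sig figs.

ω = 2πf = 478200 rad/s
X_L = ωL = 889.4 Ω
Parallel: admittances add. Y = 1/R + 1/(jωL)
Y = (0.0001527 − j0.001124) S
|Y| = 0.001135 S → |Z| = 1/|Y| = 881.3 Ω, ∠Z = −∠Y = 82.27°

82.27°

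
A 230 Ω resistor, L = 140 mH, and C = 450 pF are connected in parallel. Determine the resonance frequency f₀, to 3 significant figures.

20.1 kHz

ω₀ = 1/√(LC) = 1/√(0.14 × 4.5e-10) = 126000 rad/s
f₀ = ω₀/(2π) = 20.1 kHz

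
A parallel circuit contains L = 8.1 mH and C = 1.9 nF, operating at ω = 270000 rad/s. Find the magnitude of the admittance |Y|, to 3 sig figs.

55.8 μS

X_L = ωL = 2190 Ω
X_C = 1/(ωC) = 1950 Ω
Parallel: admittances add. Y = 1/(jωL) + jωC
Y = (0 + j5.58e-05) S
|Y| = 5.58e-05 S → |Z| = 1/|Y| = 17900 Ω, ∠Z = −∠Y = -90.0°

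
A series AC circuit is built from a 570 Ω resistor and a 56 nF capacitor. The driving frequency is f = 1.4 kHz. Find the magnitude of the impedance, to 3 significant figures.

2110 Ω

ω = 2πf = 8796 rad/s
X_C = 1/(ωC) = 2030 Ω
Z = 570 − j2030 Ω
|Z| = √(570² + 2030²) = 2110 Ω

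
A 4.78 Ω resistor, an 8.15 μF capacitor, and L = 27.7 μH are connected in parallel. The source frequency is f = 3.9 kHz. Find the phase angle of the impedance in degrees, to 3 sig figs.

ω = 2πf = 24500 rad/s
X_L = ωL = 0.679 Ω
X_C = 1/(ωC) = 5.01 Ω
Parallel: admittances add. Y = 1/R + 1/(jωL) + jωC
Y = (0.209 − j1.27) S
|Y| = 1.29 S → |Z| = 1/|Y| = 0.775 Ω, ∠Z = −∠Y = 80.7°

80.7°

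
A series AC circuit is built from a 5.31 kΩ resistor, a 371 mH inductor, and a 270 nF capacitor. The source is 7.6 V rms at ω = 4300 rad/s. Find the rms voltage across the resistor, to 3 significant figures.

X_L = ωL = 1600 Ω
X_C = 1/(ωC) = 861 Ω
Net reactance X = X_L − X_C = 734 Ω
Z = 5310 + j734 Ω
|Z| = √(5310² + 734²) = 5360 Ω
I = V/|Z| = 1.42 mA
V_R = I·|Z_R| = 0.00142 × 5310 = 7.53 V

7.53 V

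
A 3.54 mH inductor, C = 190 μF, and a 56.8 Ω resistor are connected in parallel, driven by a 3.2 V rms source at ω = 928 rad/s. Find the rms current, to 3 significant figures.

414 mA

X_L = ωL = 3.29 Ω
X_C = 1/(ωC) = 5.67 Ω
Parallel: admittances add. Y = 1/R + 1/(jωL) + jωC
Y = (0.0176 − j0.128) S
|Y| = 0.129 S → |Z| = 1/|Y| = 7.73 Ω, ∠Z = −∠Y = 82.2°
I = V/|Z| = 3.2/7.73 = 414 mA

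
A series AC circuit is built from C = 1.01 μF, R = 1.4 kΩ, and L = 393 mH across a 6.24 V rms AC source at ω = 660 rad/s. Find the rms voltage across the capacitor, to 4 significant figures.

X_L = ωL = 259.4 Ω
X_C = 1/(ωC) = 1500 Ω
Net reactance X = X_L − X_C = -1241 Ω
Z = 1400 − j1241 Ω
|Z| = √(1400² + 1241²) = 1871 Ω
I = V/|Z| = 3.336 mA
V_C = I·|Z_C| = 0.003336 × 1500 = 5.004 V

5.004 V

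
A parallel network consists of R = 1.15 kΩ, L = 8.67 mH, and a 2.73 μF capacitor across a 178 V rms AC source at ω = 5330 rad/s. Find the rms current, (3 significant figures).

1.27 A

X_L = ωL = 46.2 Ω
X_C = 1/(ωC) = 68.7 Ω
Parallel: admittances add. Y = 1/R + 1/(jωL) + jωC
Y = (0.000870 − j0.00709) S
|Y| = 0.00714 S → |Z| = 1/|Y| = 140 Ω, ∠Z = −∠Y = 83.0°
I = V/|Z| = 178/140 = 1.27 A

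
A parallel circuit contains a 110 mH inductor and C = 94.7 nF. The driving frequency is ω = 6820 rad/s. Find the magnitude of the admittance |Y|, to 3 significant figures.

687 μS

X_L = ωL = 750 Ω
X_C = 1/(ωC) = 1550 Ω
Parallel: admittances add. Y = 1/(jωL) + jωC
Y = (0 − j0.000687) S
|Y| = 0.000687 S → |Z| = 1/|Y| = 1460 Ω, ∠Z = −∠Y = 90.0°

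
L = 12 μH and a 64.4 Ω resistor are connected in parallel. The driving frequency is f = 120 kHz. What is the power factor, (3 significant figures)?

0.139

ω = 2πf = 754000 rad/s
X_L = ωL = 9.05 Ω
Parallel: admittances add. Y = 1/R + 1/(jωL)
Y = (0.0155 − j0.111) S
|Y| = 0.112 S → |Z| = 1/|Y| = 8.96 Ω, ∠Z = −∠Y = 82.0°
cos φ = cos(82.0°) = 0.139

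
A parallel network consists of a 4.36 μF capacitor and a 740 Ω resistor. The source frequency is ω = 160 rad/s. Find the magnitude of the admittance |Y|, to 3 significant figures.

X_C = 1/(ωC) = 1430 Ω
Parallel: admittances add. Y = 1/R + jωC
Y = (0.00135 + j0.000698) S
|Y| = 0.00152 S → |Z| = 1/|Y| = 658 Ω, ∠Z = −∠Y = -27.3°

1.52 mS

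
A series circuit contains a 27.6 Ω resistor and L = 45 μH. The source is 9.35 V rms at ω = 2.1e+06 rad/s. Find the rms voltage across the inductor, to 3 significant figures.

X_L = ωL = 94.5 Ω
Z = 27.6 + j94.5 Ω
|Z| = √(27.6² + 94.5²) = 98.4 Ω
I = V/|Z| = 95.0 mA
V_L = I·|Z_L| = 0.0950 × 94.5 = 8.98 V

8.98 V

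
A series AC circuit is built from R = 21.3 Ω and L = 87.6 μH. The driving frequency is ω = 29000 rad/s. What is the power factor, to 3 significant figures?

X_L = ωL = 2.54 Ω
Z = 21.3 + j2.54 Ω
|Z| = √(21.3² + 2.54²) = 21.5 Ω
∠Z = arctan(2.54/21.3) = 6.80°
cos φ = cos(6.80°) = 0.993

0.993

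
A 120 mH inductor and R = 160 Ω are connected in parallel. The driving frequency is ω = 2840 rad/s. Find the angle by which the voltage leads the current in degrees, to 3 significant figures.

X_L = ωL = 341 Ω
Parallel: admittances add. Y = 1/R + 1/(jωL)
Y = (0.00625 − j0.00293) S
|Y| = 0.00690 S → |Z| = 1/|Y| = 145 Ω, ∠Z = −∠Y = 25.1°

25.1°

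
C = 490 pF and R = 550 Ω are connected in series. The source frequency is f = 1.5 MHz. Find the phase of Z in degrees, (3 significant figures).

-21.5°

ω = 2πf = 9.425e+06 rad/s
X_C = 1/(ωC) = 217 Ω
Z = 550 − j217 Ω
|Z| = √(550² + 217²) = 591 Ω
∠Z = arctan(-217/550) = -21.5°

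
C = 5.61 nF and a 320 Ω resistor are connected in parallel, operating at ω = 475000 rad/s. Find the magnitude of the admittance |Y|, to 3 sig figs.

X_C = 1/(ωC) = 375 Ω
Parallel: admittances add. Y = 1/R + jωC
Y = (0.00313 + j0.00266) S
|Y| = 0.00411 S → |Z| = 1/|Y| = 243 Ω, ∠Z = −∠Y = -40.5°

4.11 mS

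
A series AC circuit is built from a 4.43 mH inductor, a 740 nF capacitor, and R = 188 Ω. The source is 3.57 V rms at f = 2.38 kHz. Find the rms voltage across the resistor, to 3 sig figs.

3.54 V

ω = 2πf = 14950 rad/s
X_L = ωL = 66.2 Ω
X_C = 1/(ωC) = 90.4 Ω
Net reactance X = X_L − X_C = -24.1 Ω
Z = 188 − j24.1 Ω
|Z| = √(188² + 24.1²) = 190 Ω
I = V/|Z| = 18.8 mA
V_R = I·|Z_R| = 0.0188 × 188 = 3.54 V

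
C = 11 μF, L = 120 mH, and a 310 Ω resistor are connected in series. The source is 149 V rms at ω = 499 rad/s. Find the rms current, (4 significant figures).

447.1 mA

X_L = ωL = 59.88 Ω
X_C = 1/(ωC) = 182.2 Ω
Net reactance X = X_L − X_C = -122.3 Ω
Z = 310.0 − j122.3 Ω
|Z| = √(310.0² + 122.3²) = 333.3 Ω
I = V/|Z| = 149/333.3 = 447.1 mA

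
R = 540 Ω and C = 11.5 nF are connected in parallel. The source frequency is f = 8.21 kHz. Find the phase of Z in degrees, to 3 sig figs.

ω = 2πf = 51580 rad/s
X_C = 1/(ωC) = 1690 Ω
Parallel: admittances add. Y = 1/R + jωC
Y = (0.00185 + j0.000593) S
|Y| = 0.00194 S → |Z| = 1/|Y| = 514 Ω, ∠Z = −∠Y = -17.8°

-17.8°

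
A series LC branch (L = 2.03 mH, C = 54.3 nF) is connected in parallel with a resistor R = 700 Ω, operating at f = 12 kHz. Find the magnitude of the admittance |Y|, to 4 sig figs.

11.06 mS

ω = 2πf = 75400 rad/s
X_L = ωL = 153.1 Ω
X_C = 1/(ωC) = 244.3 Ω
Branch 1: Z₁ = R = 700.0 Ω
Branch 2 (series LC): Z₂ = j(X_L − X_C) = −j91.19 Ω
Parallel: Z = Z₁Z₂/(Z₁+Z₂), |Z| = 90.43 Ω, ∠Z = -82.58°
|Y| = 1/|Z| = 11.06 mS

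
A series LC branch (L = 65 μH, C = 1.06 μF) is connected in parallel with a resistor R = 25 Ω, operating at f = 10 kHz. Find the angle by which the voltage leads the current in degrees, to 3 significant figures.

-66.4°

ω = 2πf = 62830 rad/s
X_L = ωL = 4.08 Ω
X_C = 1/(ωC) = 15.0 Ω
Branch 1: Z₁ = R = 25.0 Ω
Branch 2 (series LC): Z₂ = j(X_L − X_C) = −j10.9 Ω
Parallel: Z = Z₁Z₂/(Z₁+Z₂), |Z| = 10.0 Ω, ∠Z = -66.4°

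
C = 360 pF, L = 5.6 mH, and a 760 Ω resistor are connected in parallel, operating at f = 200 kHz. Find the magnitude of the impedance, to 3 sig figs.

740 Ω

ω = 2πf = 1.257e+06 rad/s
X_L = ωL = 7040 Ω
X_C = 1/(ωC) = 2210 Ω
Parallel: admittances add. Y = 1/R + 1/(jωL) + jωC
Y = (0.00132 + j0.000310) S
|Y| = 0.00135 S → |Z| = 1/|Y| = 740 Ω, ∠Z = −∠Y = -13.3°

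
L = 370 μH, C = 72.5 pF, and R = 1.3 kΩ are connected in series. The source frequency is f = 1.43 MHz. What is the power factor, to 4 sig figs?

0.5878

ω = 2πf = 8.985e+06 rad/s
X_L = ωL = 3324 Ω
X_C = 1/(ωC) = 1535 Ω
Net reactance X = X_L − X_C = 1789 Ω
Z = 1300 + j1789 Ω
|Z| = √(1300² + 1789²) = 2212 Ω
∠Z = arctan(1789/1300) = 54.00°
cos φ = cos(54.00°) = 0.5878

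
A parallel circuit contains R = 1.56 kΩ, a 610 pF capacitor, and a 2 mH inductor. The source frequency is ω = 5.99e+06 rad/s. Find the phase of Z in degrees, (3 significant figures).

X_L = ωL = 12000 Ω
X_C = 1/(ωC) = 274 Ω
Parallel: admittances add. Y = 1/R + 1/(jωL) + jωC
Y = (0.000641 + j0.00357) S
|Y| = 0.00363 S → |Z| = 1/|Y| = 276 Ω, ∠Z = −∠Y = -79.8°

-79.8°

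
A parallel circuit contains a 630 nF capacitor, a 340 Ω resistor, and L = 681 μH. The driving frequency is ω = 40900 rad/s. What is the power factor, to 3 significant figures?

X_L = ωL = 27.9 Ω
X_C = 1/(ωC) = 38.8 Ω
Parallel: admittances add. Y = 1/R + 1/(jωL) + jωC
Y = (0.00294 − j0.0101) S
|Y| = 0.0106 S → |Z| = 1/|Y| = 94.8 Ω, ∠Z = −∠Y = 73.8°
cos φ = cos(73.8°) = 0.279

0.279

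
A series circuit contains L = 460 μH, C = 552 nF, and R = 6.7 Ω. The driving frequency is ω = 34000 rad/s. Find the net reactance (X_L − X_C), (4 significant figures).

X_L = ωL = 15.64 Ω
X_C = 1/(ωC) = 53.28 Ω
X = 15.64 − 53.28 = -37.64 Ω

-37.64 Ω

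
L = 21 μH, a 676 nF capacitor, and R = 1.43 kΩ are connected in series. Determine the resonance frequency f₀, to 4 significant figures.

42.24 kHz

ω₀ = 1/√(LC) = 1/√(2.1e-05 × 6.76e-07) = 265400 rad/s
f₀ = ω₀/(2π) = 42.24 kHz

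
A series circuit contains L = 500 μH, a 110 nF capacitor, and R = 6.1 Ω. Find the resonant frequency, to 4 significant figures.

ω₀ = 1/√(LC) = 1/√(0.0005 × 1.1e-07) = 134800 rad/s
f₀ = ω₀/(2π) = 21.46 kHz

21.46 kHz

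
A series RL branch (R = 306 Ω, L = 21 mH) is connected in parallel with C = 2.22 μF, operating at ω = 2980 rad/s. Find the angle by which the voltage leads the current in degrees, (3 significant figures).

X_L = ωL = 62.6 Ω
X_C = 1/(ωC) = 151 Ω
Branch 1 (R+jX_L): Z₁ = 306 + j62.6 Ω, |Z₁| = 312 Ω
Branch 2 (−jX_C): Z₂ = −j151 Ω
Parallel: Z = Z₁Z₂/(Z₁+Z₂), |Z| = 148 Ω, ∠Z = -62.3°

-62.3°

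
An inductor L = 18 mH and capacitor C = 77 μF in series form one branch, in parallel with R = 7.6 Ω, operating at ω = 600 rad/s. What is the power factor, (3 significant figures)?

X_L = ωL = 10.8 Ω
X_C = 1/(ωC) = 21.6 Ω
Branch 1: Z₁ = R = 7.60 Ω
Branch 2 (series LC): Z₂ = j(X_L − X_C) = −j10.8 Ω
Parallel: Z = Z₁Z₂/(Z₁+Z₂), |Z| = 6.22 Ω, ∠Z = -35.0°
cos φ = cos(-35.0°) = 0.819

0.819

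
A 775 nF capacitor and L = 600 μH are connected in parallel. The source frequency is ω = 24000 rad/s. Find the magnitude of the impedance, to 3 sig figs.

X_L = ωL = 14.4 Ω
X_C = 1/(ωC) = 53.8 Ω
Parallel: admittances add. Y = 1/(jωL) + jωC
Y = (0 − j0.0508) S
|Y| = 0.0508 S → |Z| = 1/|Y| = 19.7 Ω, ∠Z = −∠Y = 90.0°

19.7 Ω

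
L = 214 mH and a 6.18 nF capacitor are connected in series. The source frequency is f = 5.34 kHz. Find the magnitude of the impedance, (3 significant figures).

ω = 2πf = 33550 rad/s
X_L = ωL = 7180 Ω
X_C = 1/(ωC) = 4820 Ω
Net reactance X = X_L − X_C = 2360 Ω
Z = j2360 Ω
|Z| = √(0² + 2360²) = 2360 Ω

2360 Ω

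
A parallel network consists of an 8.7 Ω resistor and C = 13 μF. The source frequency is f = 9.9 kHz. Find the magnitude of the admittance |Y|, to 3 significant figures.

ω = 2πf = 62200 rad/s
X_C = 1/(ωC) = 1.24 Ω
Parallel: admittances add. Y = 1/R + jωC
Y = (0.115 + j0.809) S
|Y| = 0.817 S → |Z| = 1/|Y| = 1.22 Ω, ∠Z = −∠Y = -81.9°

817 mS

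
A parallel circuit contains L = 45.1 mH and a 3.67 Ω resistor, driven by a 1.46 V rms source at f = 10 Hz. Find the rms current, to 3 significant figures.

651 mA

ω = 2πf = 62.83 rad/s
X_L = ωL = 2.83 Ω
Parallel: admittances add. Y = 1/R + 1/(jωL)
Y = (0.272 − j0.353) S
|Y| = 0.446 S → |Z| = 1/|Y| = 2.24 Ω, ∠Z = −∠Y = 52.3°
I = V/|Z| = 1.46/2.24 = 651 mA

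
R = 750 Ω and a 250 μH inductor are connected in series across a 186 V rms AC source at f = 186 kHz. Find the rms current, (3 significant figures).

231 mA

ω = 2πf = 1.169e+06 rad/s
X_L = ωL = 292 Ω
Z = 750 + j292 Ω
|Z| = √(750² + 292²) = 805 Ω
I = V/|Z| = 186/805 = 231 mA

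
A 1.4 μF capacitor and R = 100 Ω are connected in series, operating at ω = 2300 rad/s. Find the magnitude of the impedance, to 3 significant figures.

X_C = 1/(ωC) = 311 Ω
Z = 100 − j311 Ω
|Z| = √(100² + 311²) = 326 Ω

326 Ω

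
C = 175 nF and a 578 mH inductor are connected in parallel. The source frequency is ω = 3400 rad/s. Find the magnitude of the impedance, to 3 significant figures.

11600 Ω

X_L = ωL = 1970 Ω
X_C = 1/(ωC) = 1680 Ω
Parallel: admittances add. Y = 1/(jωL) + jωC
Y = (0 + j8.61e-05) S
|Y| = 8.61e-05 S → |Z| = 1/|Y| = 11600 Ω, ∠Z = −∠Y = -90.0°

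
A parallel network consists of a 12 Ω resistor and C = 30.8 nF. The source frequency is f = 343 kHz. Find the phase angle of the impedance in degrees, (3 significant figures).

-38.5°

ω = 2πf = 2.155e+06 rad/s
X_C = 1/(ωC) = 15.1 Ω
Parallel: admittances add. Y = 1/R + jωC
Y = (0.0833 + j0.0664) S
|Y| = 0.107 S → |Z| = 1/|Y| = 9.39 Ω, ∠Z = −∠Y = -38.5°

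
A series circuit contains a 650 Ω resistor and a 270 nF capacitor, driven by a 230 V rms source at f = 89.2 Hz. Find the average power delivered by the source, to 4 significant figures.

ω = 2πf = 560.5 rad/s
X_C = 1/(ωC) = 6608 Ω
Z = 650.0 − j6608 Ω
|Z| = √(650.0² + 6608²) = 6640 Ω
∠Z = arctan(-6608/650.0) = -84.38°
I = V/|Z| = 34.64 mA
P = VI cos φ = 230 × 0.03464 × cos(-84.38°) = 779.8 mW

779.8 mW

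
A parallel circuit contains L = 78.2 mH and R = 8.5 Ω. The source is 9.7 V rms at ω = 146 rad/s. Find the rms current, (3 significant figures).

X_L = ωL = 11.4 Ω
Parallel: admittances add. Y = 1/R + 1/(jωL)
Y = (0.118 − j0.0876) S
|Y| = 0.147 S → |Z| = 1/|Y| = 6.82 Ω, ∠Z = −∠Y = 36.7°
I = V/|Z| = 9.7/6.82 = 1.42 A

1.42 A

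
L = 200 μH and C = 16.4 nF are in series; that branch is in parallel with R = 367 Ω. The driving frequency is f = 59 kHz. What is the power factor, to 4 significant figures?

0.2390

ω = 2πf = 370700 rad/s
X_L = ωL = 74.14 Ω
X_C = 1/(ωC) = 164.5 Ω
Branch 1: Z₁ = R = 367.0 Ω
Branch 2 (series LC): Z₂ = j(X_L − X_C) = −j90.34 Ω
Parallel: Z = Z₁Z₂/(Z₁+Z₂), |Z| = 87.72 Ω, ∠Z = -76.17°
cos φ = cos(-76.17°) = 0.2390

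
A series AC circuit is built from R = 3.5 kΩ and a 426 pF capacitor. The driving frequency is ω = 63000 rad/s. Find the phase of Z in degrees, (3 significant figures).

-84.6°

X_C = 1/(ωC) = 37300 Ω
Z = 3500 − j37300 Ω
|Z| = √(3500² + 37300²) = 37400 Ω
∠Z = arctan(-37300/3500) = -84.6°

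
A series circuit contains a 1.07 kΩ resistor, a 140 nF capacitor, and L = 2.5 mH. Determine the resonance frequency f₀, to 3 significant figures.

ω₀ = 1/√(LC) = 1/√(0.0025 × 1.4e-07) = 53450 rad/s
f₀ = ω₀/(2π) = 8.51 kHz

8.51 kHz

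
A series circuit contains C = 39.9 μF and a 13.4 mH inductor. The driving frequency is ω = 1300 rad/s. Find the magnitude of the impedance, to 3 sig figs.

X_L = ωL = 17.4 Ω
X_C = 1/(ωC) = 19.3 Ω
Net reactance X = X_L − X_C = -1.86 Ω
Z = − j1.86 Ω
|Z| = √(0² + 1.86²) = 1.86 Ω

1.86 Ω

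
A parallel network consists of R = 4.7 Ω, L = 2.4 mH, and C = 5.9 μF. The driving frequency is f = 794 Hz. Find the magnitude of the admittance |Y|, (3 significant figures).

220 mS

ω = 2πf = 4989 rad/s
X_L = ωL = 12.0 Ω
X_C = 1/(ωC) = 34.0 Ω
Parallel: admittances add. Y = 1/R + 1/(jωL) + jωC
Y = (0.213 − j0.0541) S
|Y| = 0.220 S → |Z| = 1/|Y| = 4.56 Ω, ∠Z = −∠Y = 14.3°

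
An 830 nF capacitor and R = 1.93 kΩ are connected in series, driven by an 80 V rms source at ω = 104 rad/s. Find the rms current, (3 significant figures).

6.81 mA

X_C = 1/(ωC) = 11600 Ω
Z = 1930 − j11600 Ω
|Z| = √(1930² + 11600²) = 11700 Ω
I = V/|Z| = 80/11700 = 6.81 mA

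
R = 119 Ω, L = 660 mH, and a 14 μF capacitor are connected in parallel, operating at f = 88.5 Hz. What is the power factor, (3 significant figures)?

0.857

ω = 2πf = 556.1 rad/s
X_L = ωL = 367 Ω
X_C = 1/(ωC) = 128 Ω
Parallel: admittances add. Y = 1/R + 1/(jωL) + jωC
Y = (0.00840 + j0.00506) S
|Y| = 0.00981 S → |Z| = 1/|Y| = 102 Ω, ∠Z = −∠Y = -31.1°
cos φ = cos(-31.1°) = 0.857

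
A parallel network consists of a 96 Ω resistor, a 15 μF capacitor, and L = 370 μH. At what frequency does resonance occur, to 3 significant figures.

ω₀ = 1/√(LC) = 1/√(0.00037 × 1.5e-05) = 13420 rad/s
f₀ = ω₀/(2π) = 2.14 kHz

2.14 kHz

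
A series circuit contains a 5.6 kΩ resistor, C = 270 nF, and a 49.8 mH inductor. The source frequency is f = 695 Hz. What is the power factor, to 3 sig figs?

0.994

ω = 2πf = 4367 rad/s
X_L = ωL = 217 Ω
X_C = 1/(ωC) = 848 Ω
Net reactance X = X_L − X_C = -631 Ω
Z = 5600 − j631 Ω
|Z| = √(5600² + 631²) = 5640 Ω
∠Z = arctan(-631/5600) = -6.43°
cos φ = cos(-6.43°) = 0.994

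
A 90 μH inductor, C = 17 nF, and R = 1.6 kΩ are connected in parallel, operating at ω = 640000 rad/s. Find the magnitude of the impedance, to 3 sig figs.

154 Ω

X_L = ωL = 57.6 Ω
X_C = 1/(ωC) = 91.9 Ω
Parallel: admittances add. Y = 1/R + 1/(jωL) + jωC
Y = (0.000625 − j0.00648) S
|Y| = 0.00651 S → |Z| = 1/|Y| = 154 Ω, ∠Z = −∠Y = 84.5°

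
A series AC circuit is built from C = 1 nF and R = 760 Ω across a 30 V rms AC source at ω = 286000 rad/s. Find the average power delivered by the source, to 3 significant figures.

53.4 mW

X_C = 1/(ωC) = 3500 Ω
Z = 760 − j3500 Ω
|Z| = √(760² + 3500²) = 3580 Ω
∠Z = arctan(-3500/760) = -77.7°
I = V/|Z| = 8.38 mA
P = VI cos φ = 30 × 0.00838 × cos(-77.7°) = 53.4 mW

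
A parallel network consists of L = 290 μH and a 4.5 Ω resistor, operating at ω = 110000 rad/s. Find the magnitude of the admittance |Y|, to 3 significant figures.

224 mS

X_L = ωL = 31.9 Ω
Parallel: admittances add. Y = 1/R + 1/(jωL)
Y = (0.222 − j0.0313) S
|Y| = 0.224 S → |Z| = 1/|Y| = 4.46 Ω, ∠Z = −∠Y = 8.03°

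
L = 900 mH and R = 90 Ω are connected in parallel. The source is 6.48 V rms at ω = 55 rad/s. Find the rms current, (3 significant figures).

X_L = ωL = 49.5 Ω
Parallel: admittances add. Y = 1/R + 1/(jωL)
Y = (0.0111 − j0.0202) S
|Y| = 0.0231 S → |Z| = 1/|Y| = 43.4 Ω, ∠Z = −∠Y = 61.2°
I = V/|Z| = 6.48/43.4 = 149 mA

149 mA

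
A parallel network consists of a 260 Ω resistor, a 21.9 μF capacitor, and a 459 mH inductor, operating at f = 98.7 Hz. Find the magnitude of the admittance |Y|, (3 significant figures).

ω = 2πf = 620.2 rad/s
X_L = ωL = 285 Ω
X_C = 1/(ωC) = 73.6 Ω
Parallel: admittances add. Y = 1/R + 1/(jωL) + jωC
Y = (0.00385 + j0.0101) S
|Y| = 0.0108 S → |Z| = 1/|Y| = 92.8 Ω, ∠Z = −∠Y = -69.1°

10.8 mS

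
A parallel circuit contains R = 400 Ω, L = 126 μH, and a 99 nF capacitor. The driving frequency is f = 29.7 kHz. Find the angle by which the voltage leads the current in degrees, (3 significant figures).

84.1°

ω = 2πf = 186600 rad/s
X_L = ωL = 23.5 Ω
X_C = 1/(ωC) = 54.1 Ω
Parallel: admittances add. Y = 1/R + 1/(jωL) + jωC
Y = (0.00250 − j0.0241) S
|Y| = 0.0242 S → |Z| = 1/|Y| = 41.3 Ω, ∠Z = −∠Y = 84.1°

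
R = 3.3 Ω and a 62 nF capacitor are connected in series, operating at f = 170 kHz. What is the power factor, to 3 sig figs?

0.214

ω = 2πf = 1.068e+06 rad/s
X_C = 1/(ωC) = 15.1 Ω
Z = 3.30 − j15.1 Ω
|Z| = √(3.30² + 15.1²) = 15.5 Ω
∠Z = arctan(-15.1/3.30) = -77.7°
cos φ = cos(-77.7°) = 0.214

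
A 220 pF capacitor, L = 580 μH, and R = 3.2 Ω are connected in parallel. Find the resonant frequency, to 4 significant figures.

445.5 kHz

ω₀ = 1/√(LC) = 1/√(0.00058 × 2.2e-10) = 2.799e+06 rad/s
f₀ = ω₀/(2π) = 445.5 kHz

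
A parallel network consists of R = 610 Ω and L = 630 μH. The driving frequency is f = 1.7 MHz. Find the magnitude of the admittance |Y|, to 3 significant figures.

ω = 2πf = 1.068e+07 rad/s
X_L = ωL = 6730 Ω
Parallel: admittances add. Y = 1/R + 1/(jωL)
Y = (0.00164 − j0.000149) S
|Y| = 0.00165 S → |Z| = 1/|Y| = 608 Ω, ∠Z = −∠Y = 5.18°

1.65 mS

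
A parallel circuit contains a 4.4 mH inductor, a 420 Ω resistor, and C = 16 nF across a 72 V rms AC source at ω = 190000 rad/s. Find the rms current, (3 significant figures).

217 mA

X_L = ωL = 836 Ω
X_C = 1/(ωC) = 329 Ω
Parallel: admittances add. Y = 1/R + 1/(jωL) + jωC
Y = (0.00238 + j0.00184) S
|Y| = 0.00301 S → |Z| = 1/|Y| = 332 Ω, ∠Z = −∠Y = -37.8°
I = V/|Z| = 72/332 = 217 mA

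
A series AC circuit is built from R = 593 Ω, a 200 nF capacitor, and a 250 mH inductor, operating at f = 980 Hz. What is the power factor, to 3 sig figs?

0.632

ω = 2πf = 6158 rad/s
X_L = ωL = 1540 Ω
X_C = 1/(ωC) = 812 Ω
Net reactance X = X_L − X_C = 727 Ω
Z = 593 + j727 Ω
|Z| = √(593² + 727²) = 938 Ω
∠Z = arctan(727/593) = 50.8°
cos φ = cos(50.8°) = 0.632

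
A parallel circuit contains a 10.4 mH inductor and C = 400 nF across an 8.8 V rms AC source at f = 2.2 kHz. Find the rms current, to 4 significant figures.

ω = 2πf = 13820 rad/s
X_L = ωL = 143.8 Ω
X_C = 1/(ωC) = 180.9 Ω
Parallel: admittances add. Y = 1/(jωL) + jωC
Y = (0 − j0.001427) S
|Y| = 0.001427 S → |Z| = 1/|Y| = 700.8 Ω, ∠Z = −∠Y = 90.00°
I = V/|Z| = 8.8/700.8 = 12.56 mA

12.56 mA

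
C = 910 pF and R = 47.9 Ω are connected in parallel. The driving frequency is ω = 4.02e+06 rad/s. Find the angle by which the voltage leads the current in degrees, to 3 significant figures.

X_C = 1/(ωC) = 273 Ω
Parallel: admittances add. Y = 1/R + jωC
Y = (0.0209 + j0.00366) S
|Y| = 0.0212 S → |Z| = 1/|Y| = 47.2 Ω, ∠Z = −∠Y = -9.94°

-9.94°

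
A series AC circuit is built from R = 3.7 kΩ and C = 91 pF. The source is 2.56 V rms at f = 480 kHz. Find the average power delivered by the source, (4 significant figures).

ω = 2πf = 3.016e+06 rad/s
X_C = 1/(ωC) = 3644 Ω
Z = 3700 − j3644 Ω
|Z| = √(3700² + 3644²) = 5193 Ω
∠Z = arctan(-3644/3700) = -44.56°
I = V/|Z| = 493.0 μA
P = VI cos φ = 2.56 × 0.0004930 × cos(-44.56°) = 899.2 μW

899.2 μW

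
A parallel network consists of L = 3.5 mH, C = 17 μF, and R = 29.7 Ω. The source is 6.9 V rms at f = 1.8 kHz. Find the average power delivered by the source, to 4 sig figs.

ω = 2πf = 11310 rad/s
X_L = ωL = 39.58 Ω
X_C = 1/(ωC) = 5.201 Ω
Parallel: admittances add. Y = 1/R + 1/(jωL) + jωC
Y = (0.03367 + j0.1670) S
|Y| = 0.1704 S → |Z| = 1/|Y| = 5.870 Ω, ∠Z = −∠Y = -78.60°
I = V/|Z| = 1.176 A
P = VI cos φ = 6.9 × 1.176 × cos(-78.60°) = 1.603 W

1.603 W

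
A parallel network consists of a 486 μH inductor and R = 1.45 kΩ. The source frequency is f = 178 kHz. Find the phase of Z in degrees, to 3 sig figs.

ω = 2πf = 1.118e+06 rad/s
X_L = ωL = 544 Ω
Parallel: admittances add. Y = 1/R + 1/(jωL)
Y = (0.000690 − j0.00184) S
|Y| = 0.00196 S → |Z| = 1/|Y| = 509 Ω, ∠Z = −∠Y = 69.5°

69.5°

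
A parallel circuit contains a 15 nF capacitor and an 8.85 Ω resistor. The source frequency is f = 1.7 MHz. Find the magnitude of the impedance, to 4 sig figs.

5.101 Ω

ω = 2πf = 1.068e+07 rad/s
X_C = 1/(ωC) = 6.241 Ω
Parallel: admittances add. Y = 1/R + jωC
Y = (0.1130 + j0.1602) S
|Y| = 0.1961 S → |Z| = 1/|Y| = 5.101 Ω, ∠Z = −∠Y = -54.81°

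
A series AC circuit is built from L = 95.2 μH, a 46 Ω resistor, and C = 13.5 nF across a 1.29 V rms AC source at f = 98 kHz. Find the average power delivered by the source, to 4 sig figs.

12.93 mW

ω = 2πf = 615800 rad/s
X_L = ωL = 58.62 Ω
X_C = 1/(ωC) = 120.3 Ω
Net reactance X = X_L − X_C = -61.68 Ω
Z = 46.00 − j61.68 Ω
|Z| = √(46.00² + 61.68²) = 76.94 Ω
∠Z = arctan(-61.68/46.00) = -53.28°
I = V/|Z| = 16.77 mA
P = VI cos φ = 1.29 × 0.01677 × cos(-53.28°) = 12.93 mW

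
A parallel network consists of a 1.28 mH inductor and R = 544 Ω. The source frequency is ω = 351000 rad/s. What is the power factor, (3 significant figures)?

0.637

X_L = ωL = 449 Ω
Parallel: admittances add. Y = 1/R + 1/(jωL)
Y = (0.00184 − j0.00223) S
|Y| = 0.00289 S → |Z| = 1/|Y| = 346 Ω, ∠Z = −∠Y = 50.4°
cos φ = cos(50.4°) = 0.637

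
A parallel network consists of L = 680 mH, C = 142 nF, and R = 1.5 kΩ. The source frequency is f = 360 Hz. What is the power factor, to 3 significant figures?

0.897

ω = 2πf = 2262 rad/s
X_L = ωL = 1540 Ω
X_C = 1/(ωC) = 3110 Ω
Parallel: admittances add. Y = 1/R + 1/(jωL) + jωC
Y = (0.000667 − j0.000329) S
|Y| = 0.000743 S → |Z| = 1/|Y| = 1350 Ω, ∠Z = −∠Y = 26.3°
cos φ = cos(26.3°) = 0.897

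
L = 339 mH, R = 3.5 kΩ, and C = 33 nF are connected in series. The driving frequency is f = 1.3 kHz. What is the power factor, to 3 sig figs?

0.966

ω = 2πf = 8168 rad/s
X_L = ωL = 2770 Ω
X_C = 1/(ωC) = 3710 Ω
Net reactance X = X_L − X_C = -941 Ω
Z = 3500 − j941 Ω
|Z| = √(3500² + 941²) = 3620 Ω
∠Z = arctan(-941/3500) = -15.0°
cos φ = cos(-15.0°) = 0.966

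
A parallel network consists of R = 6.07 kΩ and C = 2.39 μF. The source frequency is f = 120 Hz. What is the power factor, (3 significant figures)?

0.0910

ω = 2πf = 754.0 rad/s
X_C = 1/(ωC) = 555 Ω
Parallel: admittances add. Y = 1/R + jωC
Y = (0.000165 + j0.00180) S
|Y| = 0.00181 S → |Z| = 1/|Y| = 553 Ω, ∠Z = −∠Y = -84.8°
cos φ = cos(-84.8°) = 0.0910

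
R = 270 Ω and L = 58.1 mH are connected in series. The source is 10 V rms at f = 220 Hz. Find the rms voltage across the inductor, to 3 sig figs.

ω = 2πf = 1382 rad/s
X_L = ωL = 80.3 Ω
Z = 270 + j80.3 Ω
|Z| = √(270² + 80.3²) = 282 Ω
I = V/|Z| = 35.5 mA
V_L = I·|Z_L| = 0.0355 × 80.3 = 2.85 V

2.85 V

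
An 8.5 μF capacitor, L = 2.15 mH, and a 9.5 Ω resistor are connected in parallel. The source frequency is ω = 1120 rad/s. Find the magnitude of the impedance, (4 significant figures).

2.386 Ω

X_L = ωL = 2.408 Ω
X_C = 1/(ωC) = 105.0 Ω
Parallel: admittances add. Y = 1/R + 1/(jωL) + jωC
Y = (0.1053 − j0.4058) S
|Y| = 0.4192 S → |Z| = 1/|Y| = 2.386 Ω, ∠Z = −∠Y = 75.46°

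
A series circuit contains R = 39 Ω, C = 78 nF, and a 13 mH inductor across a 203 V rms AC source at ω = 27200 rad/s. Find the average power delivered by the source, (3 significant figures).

X_L = ωL = 354 Ω
X_C = 1/(ωC) = 471 Ω
Net reactance X = X_L − X_C = -118 Ω
Z = 39.0 − j118 Ω
|Z| = √(39.0² + 118²) = 124 Ω
∠Z = arctan(-118/39.0) = -71.7°
I = V/|Z| = 1.64 A
P = VI cos φ = 203 × 1.64 × cos(-71.7°) = 104 W

104 W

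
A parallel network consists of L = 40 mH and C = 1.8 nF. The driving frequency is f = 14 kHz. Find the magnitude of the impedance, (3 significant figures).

ω = 2πf = 87960 rad/s
X_L = ωL = 3520 Ω
X_C = 1/(ωC) = 6320 Ω
Parallel: admittances add. Y = 1/(jωL) + jωC
Y = (0 − j0.000126) S
|Y| = 0.000126 S → |Z| = 1/|Y| = 7940 Ω, ∠Z = −∠Y = 90.0°

7940 Ω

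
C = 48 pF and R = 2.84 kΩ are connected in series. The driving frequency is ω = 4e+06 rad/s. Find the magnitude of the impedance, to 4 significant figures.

5932 Ω

X_C = 1/(ωC) = 5208 Ω
Z = 2840 − j5208 Ω
|Z| = √(2840² + 5208²) = 5932 Ω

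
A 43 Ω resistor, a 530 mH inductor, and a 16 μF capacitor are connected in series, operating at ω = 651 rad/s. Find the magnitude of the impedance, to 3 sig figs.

X_L = ωL = 345 Ω
X_C = 1/(ωC) = 96.0 Ω
Net reactance X = X_L − X_C = 249 Ω
Z = 43.0 + j249 Ω
|Z| = √(43.0² + 249²) = 253 Ω

253 Ω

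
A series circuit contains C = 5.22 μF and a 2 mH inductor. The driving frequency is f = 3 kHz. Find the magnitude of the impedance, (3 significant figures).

27.5 Ω

ω = 2πf = 18850 rad/s
X_L = ωL = 37.7 Ω
X_C = 1/(ωC) = 10.2 Ω
Net reactance X = X_L − X_C = 27.5 Ω
Z = j27.5 Ω
|Z| = √(0² + 27.5²) = 27.5 Ω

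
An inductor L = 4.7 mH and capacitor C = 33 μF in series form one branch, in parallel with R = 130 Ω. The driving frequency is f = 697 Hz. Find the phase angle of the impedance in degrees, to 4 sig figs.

84.00°

ω = 2πf = 4379 rad/s
X_L = ωL = 20.58 Ω
X_C = 1/(ωC) = 6.919 Ω
Branch 1: Z₁ = R = 130.0 Ω
Branch 2 (series LC): Z₂ = j(X_L − X_C) = j13.66 Ω
Parallel: Z = Z₁Z₂/(Z₁+Z₂), |Z| = 13.59 Ω, ∠Z = 84.00°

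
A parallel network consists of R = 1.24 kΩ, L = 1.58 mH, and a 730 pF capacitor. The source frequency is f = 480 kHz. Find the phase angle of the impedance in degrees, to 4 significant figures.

ω = 2πf = 3.016e+06 rad/s
X_L = ωL = 4765 Ω
X_C = 1/(ωC) = 454.2 Ω
Parallel: admittances add. Y = 1/R + 1/(jωL) + jωC
Y = (0.0008065 + j0.001992) S
|Y| = 0.002149 S → |Z| = 1/|Y| = 465.4 Ω, ∠Z = −∠Y = -67.96°

-67.96°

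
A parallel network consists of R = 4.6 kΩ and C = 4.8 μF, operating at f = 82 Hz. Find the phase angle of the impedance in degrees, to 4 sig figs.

ω = 2πf = 515.2 rad/s
X_C = 1/(ωC) = 404.4 Ω
Parallel: admittances add. Y = 1/R + jωC
Y = (0.0002174 + j0.002473) S
|Y| = 0.002483 S → |Z| = 1/|Y| = 402.8 Ω, ∠Z = −∠Y = -84.98°

-84.98°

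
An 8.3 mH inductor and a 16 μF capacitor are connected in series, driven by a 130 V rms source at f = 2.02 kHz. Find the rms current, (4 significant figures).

ω = 2πf = 12690 rad/s
X_L = ωL = 105.3 Ω
X_C = 1/(ωC) = 4.924 Ω
Net reactance X = X_L − X_C = 100.4 Ω
Z = j100.4 Ω
|Z| = √(0² + 100.4²) = 100.4 Ω
I = V/|Z| = 130/100.4 = 1.295 A

1.295 A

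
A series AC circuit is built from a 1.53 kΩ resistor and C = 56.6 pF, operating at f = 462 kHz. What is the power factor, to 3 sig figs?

0.244

ω = 2πf = 2.903e+06 rad/s
X_C = 1/(ωC) = 6090 Ω
Z = 1530 − j6090 Ω
|Z| = √(1530² + 6090²) = 6280 Ω
∠Z = arctan(-6090/1530) = -75.9°
cos φ = cos(-75.9°) = 0.244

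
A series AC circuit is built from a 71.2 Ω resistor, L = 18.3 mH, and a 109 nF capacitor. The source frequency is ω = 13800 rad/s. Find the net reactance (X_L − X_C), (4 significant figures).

-412.3 Ω

X_L = ωL = 252.5 Ω
X_C = 1/(ωC) = 664.8 Ω
X = 252.5 − 664.8 = -412.3 Ω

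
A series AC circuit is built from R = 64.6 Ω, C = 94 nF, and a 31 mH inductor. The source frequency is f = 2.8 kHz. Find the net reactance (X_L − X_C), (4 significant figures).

ω = 2πf = 17590 rad/s
X_L = ωL = 545.4 Ω
X_C = 1/(ωC) = 604.7 Ω
X = 545.4 − 604.7 = -59.31 Ω

-59.31 Ω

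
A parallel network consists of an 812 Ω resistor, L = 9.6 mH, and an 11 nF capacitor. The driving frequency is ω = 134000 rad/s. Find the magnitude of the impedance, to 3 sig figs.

X_L = ωL = 1290 Ω
X_C = 1/(ωC) = 678 Ω
Parallel: admittances add. Y = 1/R + 1/(jωL) + jωC
Y = (0.00123 + j0.000697) S
|Y| = 0.00141 S → |Z| = 1/|Y| = 707 Ω, ∠Z = −∠Y = -29.5°

707 Ω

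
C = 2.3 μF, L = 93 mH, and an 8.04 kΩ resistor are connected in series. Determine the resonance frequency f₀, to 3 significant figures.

344 Hz

ω₀ = 1/√(LC) = 1/√(0.093 × 2.3e-06) = 2162 rad/s
f₀ = ω₀/(2π) = 344 Hz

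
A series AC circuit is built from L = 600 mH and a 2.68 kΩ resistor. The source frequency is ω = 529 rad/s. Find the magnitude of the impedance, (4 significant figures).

X_L = ωL = 317.4 Ω
Z = 2680 + j317.4 Ω
|Z| = √(2680² + 317.4²) = 2699 Ω

2699 Ω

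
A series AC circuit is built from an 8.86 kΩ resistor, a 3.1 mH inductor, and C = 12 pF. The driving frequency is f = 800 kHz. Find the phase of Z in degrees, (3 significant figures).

ω = 2πf = 5.027e+06 rad/s
X_L = ωL = 15600 Ω
X_C = 1/(ωC) = 16600 Ω
Net reactance X = X_L − X_C = -996 Ω
Z = 8860 − j996 Ω
|Z| = √(8860² + 996²) = 8920 Ω
∠Z = arctan(-996/8860) = -6.42°

-6.42°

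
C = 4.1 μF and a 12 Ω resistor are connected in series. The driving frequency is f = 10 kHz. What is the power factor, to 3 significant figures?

ω = 2πf = 62830 rad/s
X_C = 1/(ωC) = 3.88 Ω
Z = 12.0 − j3.88 Ω
|Z| = √(12.0² + 3.88²) = 12.6 Ω
∠Z = arctan(-3.88/12.0) = -17.9°
cos φ = cos(-17.9°) = 0.951

0.951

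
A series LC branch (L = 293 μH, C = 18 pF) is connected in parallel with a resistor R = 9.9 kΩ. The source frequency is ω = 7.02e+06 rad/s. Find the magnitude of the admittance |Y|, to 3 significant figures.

X_L = ωL = 2060 Ω
X_C = 1/(ωC) = 7910 Ω
Branch 1: Z₁ = R = 9900 Ω
Branch 2 (series LC): Z₂ = j(X_L − X_C) = −j5860 Ω
Parallel: Z = Z₁Z₂/(Z₁+Z₂), |Z| = 5040 Ω, ∠Z = -59.4°
|Y| = 1/|Z| = 198 μS

198 μS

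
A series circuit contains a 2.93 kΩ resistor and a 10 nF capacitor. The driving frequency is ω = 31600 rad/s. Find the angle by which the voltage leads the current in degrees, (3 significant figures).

-47.2°

X_C = 1/(ωC) = 3160 Ω
Z = 2930 − j3160 Ω
|Z| = √(2930² + 3160²) = 4310 Ω
∠Z = arctan(-3160/2930) = -47.2°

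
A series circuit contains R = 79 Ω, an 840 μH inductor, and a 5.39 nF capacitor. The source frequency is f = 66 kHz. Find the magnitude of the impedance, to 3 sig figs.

127 Ω

ω = 2πf = 414700 rad/s
X_L = ωL = 348 Ω
X_C = 1/(ωC) = 447 Ω
Net reactance X = X_L − X_C = -99.1 Ω
Z = 79.0 − j99.1 Ω
|Z| = √(79.0² + 99.1²) = 127 Ω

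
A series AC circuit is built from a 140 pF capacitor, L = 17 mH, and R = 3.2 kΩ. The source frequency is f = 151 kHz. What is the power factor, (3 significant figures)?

0.349

ω = 2πf = 948800 rad/s
X_L = ωL = 16100 Ω
X_C = 1/(ωC) = 7530 Ω
Net reactance X = X_L − X_C = 8600 Ω
Z = 3200 + j8600 Ω
|Z| = √(3200² + 8600²) = 9180 Ω
∠Z = arctan(8600/3200) = 69.6°
cos φ = cos(69.6°) = 0.349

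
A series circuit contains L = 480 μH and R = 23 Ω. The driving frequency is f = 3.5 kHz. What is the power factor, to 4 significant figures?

ω = 2πf = 21990 rad/s
X_L = ωL = 10.56 Ω
Z = 23.00 + j10.56 Ω
|Z| = √(23.00² + 10.56²) = 25.31 Ω
∠Z = arctan(10.56/23.00) = 24.65°
cos φ = cos(24.65°) = 0.9089

0.9089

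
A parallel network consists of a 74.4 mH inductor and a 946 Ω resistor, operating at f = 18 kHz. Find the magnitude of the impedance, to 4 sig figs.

940.1 Ω

ω = 2πf = 113100 rad/s
X_L = ωL = 8414 Ω
Parallel: admittances add. Y = 1/R + 1/(jωL)
Y = (0.001057 − j0.0001188) S
|Y| = 0.001064 S → |Z| = 1/|Y| = 940.1 Ω, ∠Z = −∠Y = 6.415°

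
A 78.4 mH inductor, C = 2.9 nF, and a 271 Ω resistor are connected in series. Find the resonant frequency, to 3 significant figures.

10.6 kHz

ω₀ = 1/√(LC) = 1/√(0.0784 × 2.9e-09) = 66320 rad/s
f₀ = ω₀/(2π) = 10.6 kHz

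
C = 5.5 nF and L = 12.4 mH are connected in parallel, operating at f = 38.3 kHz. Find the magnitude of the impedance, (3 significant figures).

1010 Ω

ω = 2πf = 240600 rad/s
X_L = ωL = 2980 Ω
X_C = 1/(ωC) = 756 Ω
Parallel: admittances add. Y = 1/(jωL) + jωC
Y = (0 + j0.000988) S
|Y| = 0.000988 S → |Z| = 1/|Y| = 1010 Ω, ∠Z = −∠Y = -90.0°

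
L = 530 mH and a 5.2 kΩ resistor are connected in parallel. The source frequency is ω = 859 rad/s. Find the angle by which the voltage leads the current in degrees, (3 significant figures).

85.0°

X_L = ωL = 455 Ω
Parallel: admittances add. Y = 1/R + 1/(jωL)
Y = (0.000192 − j0.00220) S
|Y| = 0.00220 S → |Z| = 1/|Y| = 454 Ω, ∠Z = −∠Y = 85.0°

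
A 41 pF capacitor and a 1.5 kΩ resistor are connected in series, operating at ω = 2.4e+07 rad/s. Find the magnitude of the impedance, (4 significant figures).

X_C = 1/(ωC) = 1016 Ω
Z = 1500 − j1016 Ω
|Z| = √(1500² + 1016²) = 1812 Ω

1812 Ω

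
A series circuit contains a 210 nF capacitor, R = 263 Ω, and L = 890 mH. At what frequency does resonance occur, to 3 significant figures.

368 Hz

ω₀ = 1/√(LC) = 1/√(0.89 × 2.1e-07) = 2313 rad/s
f₀ = ω₀/(2π) = 368 Hz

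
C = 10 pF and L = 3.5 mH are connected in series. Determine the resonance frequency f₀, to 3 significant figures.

851 kHz

ω₀ = 1/√(LC) = 1/√(0.0035 × 1e-11) = 5.345e+06 rad/s
f₀ = ω₀/(2π) = 851 kHz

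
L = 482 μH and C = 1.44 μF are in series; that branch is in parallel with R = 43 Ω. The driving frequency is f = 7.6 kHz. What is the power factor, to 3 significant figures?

ω = 2πf = 47750 rad/s
X_L = ωL = 23.0 Ω
X_C = 1/(ωC) = 14.5 Ω
Branch 1: Z₁ = R = 43.0 Ω
Branch 2 (series LC): Z₂ = j(X_L − X_C) = j8.47 Ω
Parallel: Z = Z₁Z₂/(Z₁+Z₂), |Z| = 8.31 Ω, ∠Z = 78.9°
cos φ = cos(78.9°) = 0.193

0.193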